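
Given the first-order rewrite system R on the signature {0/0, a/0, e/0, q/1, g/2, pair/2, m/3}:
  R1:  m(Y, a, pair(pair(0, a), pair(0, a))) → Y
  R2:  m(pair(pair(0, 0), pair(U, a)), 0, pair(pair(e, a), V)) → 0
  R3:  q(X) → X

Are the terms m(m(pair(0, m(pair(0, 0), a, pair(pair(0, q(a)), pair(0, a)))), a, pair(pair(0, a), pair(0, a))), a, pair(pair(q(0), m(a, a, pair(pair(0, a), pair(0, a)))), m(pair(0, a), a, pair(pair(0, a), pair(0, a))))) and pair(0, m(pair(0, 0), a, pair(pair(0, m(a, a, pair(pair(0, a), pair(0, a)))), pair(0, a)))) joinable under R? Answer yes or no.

Reduce t₁ = m(m(pair(0, m(pair(0, 0), a, pair(pair(0, q(a)), pair(0, a)))), a, pair(pair(0, a), pair(0, a))), a, pair(pair(q(0), m(a, a, pair(pair(0, a), pair(0, a)))), m(pair(0, a), a, pair(pair(0, a), pair(0, a))))):
1. m(m(pair(0, m(pair(0, 0), a, pair(pair(0, q(a)), pair(0, a)))), a, pair(pair(0, a), pair(0, a))), a, pair(pair(q(0), m(a, a, pair(pair(0, a), pair(0, a)))), m(pair(0, a), a, pair(pair(0, a), pair(0, a)))))  →  m(pair(0, m(pair(0, 0), a, pair(pair(0, q(a)), pair(0, a)))), a, pair(pair(q(0), m(a, a, pair(pair(0, a), pair(0, a)))), m(pair(0, a), a, pair(pair(0, a), pair(0, a)))))   [R1 at 1]
2. m(pair(0, m(pair(0, 0), a, pair(pair(0, q(a)), pair(0, a)))), a, pair(pair(q(0), m(a, a, pair(pair(0, a), pair(0, a)))), m(pair(0, a), a, pair(pair(0, a), pair(0, a)))))  →  m(pair(0, m(pair(0, 0), a, pair(pair(0, a), pair(0, a)))), a, pair(pair(q(0), m(a, a, pair(pair(0, a), pair(0, a)))), m(pair(0, a), a, pair(pair(0, a), pair(0, a)))))   [R3 at 1.2.3.1.2]
3. m(pair(0, m(pair(0, 0), a, pair(pair(0, a), pair(0, a)))), a, pair(pair(q(0), m(a, a, pair(pair(0, a), pair(0, a)))), m(pair(0, a), a, pair(pair(0, a), pair(0, a)))))  →  m(pair(0, pair(0, 0)), a, pair(pair(q(0), m(a, a, pair(pair(0, a), pair(0, a)))), m(pair(0, a), a, pair(pair(0, a), pair(0, a)))))   [R1 at 1.2]
4. m(pair(0, pair(0, 0)), a, pair(pair(q(0), m(a, a, pair(pair(0, a), pair(0, a)))), m(pair(0, a), a, pair(pair(0, a), pair(0, a)))))  →  m(pair(0, pair(0, 0)), a, pair(pair(0, m(a, a, pair(pair(0, a), pair(0, a)))), m(pair(0, a), a, pair(pair(0, a), pair(0, a)))))   [R3 at 3.1.1]
5. m(pair(0, pair(0, 0)), a, pair(pair(0, m(a, a, pair(pair(0, a), pair(0, a)))), m(pair(0, a), a, pair(pair(0, a), pair(0, a)))))  →  m(pair(0, pair(0, 0)), a, pair(pair(0, a), m(pair(0, a), a, pair(pair(0, a), pair(0, a)))))   [R1 at 3.1.2]
6. m(pair(0, pair(0, 0)), a, pair(pair(0, a), m(pair(0, a), a, pair(pair(0, a), pair(0, a)))))  →  m(pair(0, pair(0, 0)), a, pair(pair(0, a), pair(0, a)))   [R1 at 3.2]
7. m(pair(0, pair(0, 0)), a, pair(pair(0, a), pair(0, a)))  →  pair(0, pair(0, 0))   [R1 at ε]

Reduce t₂ = pair(0, m(pair(0, 0), a, pair(pair(0, m(a, a, pair(pair(0, a), pair(0, a)))), pair(0, a)))):
1. pair(0, m(pair(0, 0), a, pair(pair(0, m(a, a, pair(pair(0, a), pair(0, a)))), pair(0, a))))  →  pair(0, m(pair(0, 0), a, pair(pair(0, a), pair(0, a))))   [R1 at 2.3.1.2]
2. pair(0, m(pair(0, 0), a, pair(pair(0, a), pair(0, a))))  →  pair(0, pair(0, 0))   [R1 at 2]

yes — NF(t₁) = pair(0, pair(0, 0)), NF(t₂) = pair(0, pair(0, 0))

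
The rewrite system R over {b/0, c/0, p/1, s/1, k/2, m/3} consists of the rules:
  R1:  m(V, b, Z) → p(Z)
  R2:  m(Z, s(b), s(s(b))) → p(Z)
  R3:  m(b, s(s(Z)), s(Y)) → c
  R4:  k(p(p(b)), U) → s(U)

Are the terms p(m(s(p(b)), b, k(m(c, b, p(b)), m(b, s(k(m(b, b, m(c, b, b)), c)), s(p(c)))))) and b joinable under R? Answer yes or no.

no — NF(t₁) = p(p(s(c))), NF(t₂) = b

Reduce t₁ = p(m(s(p(b)), b, k(m(c, b, p(b)), m(b, s(k(m(b, b, m(c, b, b)), c)), s(p(c)))))):
1. p(m(s(p(b)), b, k(m(c, b, p(b)), m(b, s(k(m(b, b, m(c, b, b)), c)), s(p(c))))))  →  p(p(k(m(c, b, p(b)), m(b, s(k(m(b, b, m(c, b, b)), c)), s(p(c))))))   [R1 at 1]
2. p(p(k(m(c, b, p(b)), m(b, s(k(m(b, b, m(c, b, b)), c)), s(p(c))))))  →  p(p(k(p(p(b)), m(b, s(k(m(b, b, m(c, b, b)), c)), s(p(c))))))   [R1 at 1.1.1]
3. p(p(k(p(p(b)), m(b, s(k(m(b, b, m(c, b, b)), c)), s(p(c))))))  →  p(p(s(m(b, s(k(m(b, b, m(c, b, b)), c)), s(p(c))))))   [R4 at 1.1]
4. p(p(s(m(b, s(k(m(b, b, m(c, b, b)), c)), s(p(c))))))  →  p(p(s(m(b, s(k(p(m(c, b, b)), c)), s(p(c))))))   [R1 at 1.1.1.2.1.1]
5. p(p(s(m(b, s(k(p(m(c, b, b)), c)), s(p(c))))))  →  p(p(s(m(b, s(k(p(p(b)), c)), s(p(c))))))   [R1 at 1.1.1.2.1.1.1]
6. p(p(s(m(b, s(k(p(p(b)), c)), s(p(c))))))  →  p(p(s(m(b, s(s(c)), s(p(c))))))   [R4 at 1.1.1.2.1]
7. p(p(s(m(b, s(s(c)), s(p(c))))))  →  p(p(s(c)))   [R3 at 1.1.1]

Reduce t₂ = b:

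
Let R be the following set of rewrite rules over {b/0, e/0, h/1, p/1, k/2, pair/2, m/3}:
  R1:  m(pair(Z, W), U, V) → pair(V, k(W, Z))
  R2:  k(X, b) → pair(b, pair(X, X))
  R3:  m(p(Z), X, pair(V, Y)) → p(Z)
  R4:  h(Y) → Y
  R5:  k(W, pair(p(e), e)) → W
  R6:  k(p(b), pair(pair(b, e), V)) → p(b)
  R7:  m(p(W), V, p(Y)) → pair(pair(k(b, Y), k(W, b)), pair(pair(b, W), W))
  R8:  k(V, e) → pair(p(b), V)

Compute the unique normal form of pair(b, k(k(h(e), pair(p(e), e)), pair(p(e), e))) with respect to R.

1. pair(b, k(k(h(e), pair(p(e), e)), pair(p(e), e)))  →  pair(b, k(h(e), pair(p(e), e)))   [R5 at 2]
2. pair(b, k(h(e), pair(p(e), e)))  →  pair(b, h(e))   [R5 at 2]
3. pair(b, h(e))  →  pair(b, e)   [R4 at 2]

pair(b, e)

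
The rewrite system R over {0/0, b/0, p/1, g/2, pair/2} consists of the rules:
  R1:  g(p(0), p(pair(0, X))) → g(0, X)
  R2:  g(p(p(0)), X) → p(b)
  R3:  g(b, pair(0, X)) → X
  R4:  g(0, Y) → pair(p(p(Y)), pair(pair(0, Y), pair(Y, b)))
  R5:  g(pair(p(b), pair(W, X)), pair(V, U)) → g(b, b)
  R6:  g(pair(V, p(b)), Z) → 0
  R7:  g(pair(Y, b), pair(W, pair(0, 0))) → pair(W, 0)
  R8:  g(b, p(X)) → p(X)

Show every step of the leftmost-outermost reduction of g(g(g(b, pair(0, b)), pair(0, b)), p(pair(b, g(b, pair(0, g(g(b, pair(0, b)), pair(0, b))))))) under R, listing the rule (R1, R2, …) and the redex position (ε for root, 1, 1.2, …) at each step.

p(pair(b, b))

1. g(g(g(b, pair(0, b)), pair(0, b)), p(pair(b, g(b, pair(0, g(g(b, pair(0, b)), pair(0, b)))))))  →  g(g(b, pair(0, b)), p(pair(b, g(b, pair(0, g(g(b, pair(0, b)), pair(0, b)))))))   [R3 at 1.1]
2. g(g(b, pair(0, b)), p(pair(b, g(b, pair(0, g(g(b, pair(0, b)), pair(0, b)))))))  →  g(b, p(pair(b, g(b, pair(0, g(g(b, pair(0, b)), pair(0, b)))))))   [R3 at 1]
3. g(b, p(pair(b, g(b, pair(0, g(g(b, pair(0, b)), pair(0, b)))))))  →  p(pair(b, g(b, pair(0, g(g(b, pair(0, b)), pair(0, b))))))   [R8 at ε]
4. p(pair(b, g(b, pair(0, g(g(b, pair(0, b)), pair(0, b))))))  →  p(pair(b, g(g(b, pair(0, b)), pair(0, b))))   [R3 at 1.2]
5. p(pair(b, g(g(b, pair(0, b)), pair(0, b))))  →  p(pair(b, g(b, pair(0, b))))   [R3 at 1.2.1]
6. p(pair(b, g(b, pair(0, b))))  →  p(pair(b, b))   [R3 at 1.2]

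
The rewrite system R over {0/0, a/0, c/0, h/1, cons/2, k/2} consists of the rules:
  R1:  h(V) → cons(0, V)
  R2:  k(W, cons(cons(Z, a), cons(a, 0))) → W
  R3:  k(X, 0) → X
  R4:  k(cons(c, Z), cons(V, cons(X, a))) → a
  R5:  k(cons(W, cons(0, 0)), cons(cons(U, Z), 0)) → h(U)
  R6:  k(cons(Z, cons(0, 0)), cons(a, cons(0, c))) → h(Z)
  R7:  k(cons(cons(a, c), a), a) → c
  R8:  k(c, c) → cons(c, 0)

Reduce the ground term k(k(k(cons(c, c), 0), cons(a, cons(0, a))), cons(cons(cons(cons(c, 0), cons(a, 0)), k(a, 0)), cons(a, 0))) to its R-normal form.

1. k(k(k(cons(c, c), 0), cons(a, cons(0, a))), cons(cons(cons(cons(c, 0), cons(a, 0)), k(a, 0)), cons(a, 0)))  →  k(k(cons(c, c), cons(a, cons(0, a))), cons(cons(cons(cons(c, 0), cons(a, 0)), k(a, 0)), cons(a, 0)))   [R3 at 1.1]
2. k(k(cons(c, c), cons(a, cons(0, a))), cons(cons(cons(cons(c, 0), cons(a, 0)), k(a, 0)), cons(a, 0)))  →  k(a, cons(cons(cons(cons(c, 0), cons(a, 0)), k(a, 0)), cons(a, 0)))   [R4 at 1]
3. k(a, cons(cons(cons(cons(c, 0), cons(a, 0)), k(a, 0)), cons(a, 0)))  →  k(a, cons(cons(cons(cons(c, 0), cons(a, 0)), a), cons(a, 0)))   [R3 at 2.1.2]
4. k(a, cons(cons(cons(cons(c, 0), cons(a, 0)), a), cons(a, 0)))  →  a   [R2 at ε]

a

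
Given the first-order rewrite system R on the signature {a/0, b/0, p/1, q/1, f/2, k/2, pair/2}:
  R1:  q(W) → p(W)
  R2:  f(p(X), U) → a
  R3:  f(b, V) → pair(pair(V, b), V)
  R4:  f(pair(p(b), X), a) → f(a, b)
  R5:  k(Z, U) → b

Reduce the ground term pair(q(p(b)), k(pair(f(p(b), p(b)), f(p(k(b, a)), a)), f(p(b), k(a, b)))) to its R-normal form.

pair(p(p(b)), b)

1. pair(q(p(b)), k(pair(f(p(b), p(b)), f(p(k(b, a)), a)), f(p(b), k(a, b))))  →  pair(p(p(b)), k(pair(f(p(b), p(b)), f(p(k(b, a)), a)), f(p(b), k(a, b))))   [R1 at 1]
2. pair(p(p(b)), k(pair(f(p(b), p(b)), f(p(k(b, a)), a)), f(p(b), k(a, b))))  →  pair(p(p(b)), b)   [R5 at 2]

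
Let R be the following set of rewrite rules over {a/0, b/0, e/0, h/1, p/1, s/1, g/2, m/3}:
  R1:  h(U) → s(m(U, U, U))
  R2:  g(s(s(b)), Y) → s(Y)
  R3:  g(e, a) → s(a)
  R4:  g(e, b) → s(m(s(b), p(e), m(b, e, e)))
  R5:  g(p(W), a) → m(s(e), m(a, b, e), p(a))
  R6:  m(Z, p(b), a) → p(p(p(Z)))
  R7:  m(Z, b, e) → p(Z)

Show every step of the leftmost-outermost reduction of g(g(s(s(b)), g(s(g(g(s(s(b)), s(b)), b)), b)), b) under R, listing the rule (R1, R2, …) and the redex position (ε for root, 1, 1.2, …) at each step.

s(b)

1. g(g(s(s(b)), g(s(g(g(s(s(b)), s(b)), b)), b)), b)  →  g(s(g(s(g(g(s(s(b)), s(b)), b)), b)), b)   [R2 at 1]
2. g(s(g(s(g(g(s(s(b)), s(b)), b)), b)), b)  →  g(s(g(s(g(s(s(b)), b)), b)), b)   [R2 at 1.1.1.1.1]
3. g(s(g(s(g(s(s(b)), b)), b)), b)  →  g(s(g(s(s(b)), b)), b)   [R2 at 1.1.1.1]
4. g(s(g(s(s(b)), b)), b)  →  g(s(s(b)), b)   [R2 at 1.1]
5. g(s(s(b)), b)  →  s(b)   [R2 at ε]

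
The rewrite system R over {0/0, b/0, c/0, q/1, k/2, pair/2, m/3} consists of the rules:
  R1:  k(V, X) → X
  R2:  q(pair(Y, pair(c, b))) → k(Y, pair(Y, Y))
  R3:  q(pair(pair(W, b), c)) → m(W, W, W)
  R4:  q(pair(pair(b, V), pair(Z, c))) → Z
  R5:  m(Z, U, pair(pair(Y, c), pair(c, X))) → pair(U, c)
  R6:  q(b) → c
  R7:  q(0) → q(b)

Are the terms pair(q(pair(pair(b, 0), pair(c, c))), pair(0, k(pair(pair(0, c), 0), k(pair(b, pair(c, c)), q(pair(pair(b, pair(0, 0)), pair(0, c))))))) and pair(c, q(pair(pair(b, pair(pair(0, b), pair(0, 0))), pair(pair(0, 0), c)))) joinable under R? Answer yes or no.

yes — NF(t₁) = pair(c, pair(0, 0)), NF(t₂) = pair(c, pair(0, 0))

Reduce t₁ = pair(q(pair(pair(b, 0), pair(c, c))), pair(0, k(pair(pair(0, c), 0), k(pair(b, pair(c, c)), q(pair(pair(b, pair(0, 0)), pair(0, c))))))):
1. pair(q(pair(pair(b, 0), pair(c, c))), pair(0, k(pair(pair(0, c), 0), k(pair(b, pair(c, c)), q(pair(pair(b, pair(0, 0)), pair(0, c)))))))  →  pair(c, pair(0, k(pair(pair(0, c), 0), k(pair(b, pair(c, c)), q(pair(pair(b, pair(0, 0)), pair(0, c)))))))   [R4 at 1]
2. pair(c, pair(0, k(pair(pair(0, c), 0), k(pair(b, pair(c, c)), q(pair(pair(b, pair(0, 0)), pair(0, c)))))))  →  pair(c, pair(0, k(pair(b, pair(c, c)), q(pair(pair(b, pair(0, 0)), pair(0, c))))))   [R1 at 2.2]
3. pair(c, pair(0, k(pair(b, pair(c, c)), q(pair(pair(b, pair(0, 0)), pair(0, c))))))  →  pair(c, pair(0, q(pair(pair(b, pair(0, 0)), pair(0, c)))))   [R1 at 2.2]
4. pair(c, pair(0, q(pair(pair(b, pair(0, 0)), pair(0, c)))))  →  pair(c, pair(0, 0))   [R4 at 2.2]

Reduce t₂ = pair(c, q(pair(pair(b, pair(pair(0, b), pair(0, 0))), pair(pair(0, 0), c)))):
1. pair(c, q(pair(pair(b, pair(pair(0, b), pair(0, 0))), pair(pair(0, 0), c))))  →  pair(c, pair(0, 0))   [R4 at 2]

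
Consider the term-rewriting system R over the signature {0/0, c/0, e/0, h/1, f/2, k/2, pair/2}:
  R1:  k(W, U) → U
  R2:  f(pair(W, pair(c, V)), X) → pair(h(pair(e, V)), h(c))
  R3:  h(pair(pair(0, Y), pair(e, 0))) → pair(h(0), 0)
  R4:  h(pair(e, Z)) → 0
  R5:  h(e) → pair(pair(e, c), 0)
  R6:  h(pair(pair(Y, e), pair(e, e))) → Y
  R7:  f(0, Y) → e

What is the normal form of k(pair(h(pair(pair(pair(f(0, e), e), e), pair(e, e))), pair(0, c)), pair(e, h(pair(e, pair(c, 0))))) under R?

pair(e, 0)

1. k(pair(h(pair(pair(pair(f(0, e), e), e), pair(e, e))), pair(0, c)), pair(e, h(pair(e, pair(c, 0)))))  →  pair(e, h(pair(e, pair(c, 0))))   [R1 at ε]
2. pair(e, h(pair(e, pair(c, 0))))  →  pair(e, 0)   [R4 at 2]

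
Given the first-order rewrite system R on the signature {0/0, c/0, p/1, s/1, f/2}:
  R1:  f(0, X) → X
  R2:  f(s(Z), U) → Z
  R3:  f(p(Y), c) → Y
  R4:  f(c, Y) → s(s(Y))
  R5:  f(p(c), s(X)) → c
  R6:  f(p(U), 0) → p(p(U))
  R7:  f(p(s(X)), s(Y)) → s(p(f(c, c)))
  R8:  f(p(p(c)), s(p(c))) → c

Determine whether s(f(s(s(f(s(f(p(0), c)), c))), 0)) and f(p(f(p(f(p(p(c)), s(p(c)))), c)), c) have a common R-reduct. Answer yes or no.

Reduce t₁ = s(f(s(s(f(s(f(p(0), c)), c))), 0)):
1. s(f(s(s(f(s(f(p(0), c)), c))), 0))  →  s(s(f(s(f(p(0), c)), c)))   [R2 at 1]
2. s(s(f(s(f(p(0), c)), c)))  →  s(s(f(p(0), c)))   [R2 at 1.1]
3. s(s(f(p(0), c)))  →  s(s(0))   [R3 at 1.1]

Reduce t₂ = f(p(f(p(f(p(p(c)), s(p(c)))), c)), c):
1. f(p(f(p(f(p(p(c)), s(p(c)))), c)), c)  →  f(p(f(p(p(c)), s(p(c)))), c)   [R3 at ε]
2. f(p(f(p(p(c)), s(p(c)))), c)  →  f(p(p(c)), s(p(c)))   [R3 at ε]
3. f(p(p(c)), s(p(c)))  →  c   [R8 at ε]

no — NF(t₁) = s(s(0)), NF(t₂) = c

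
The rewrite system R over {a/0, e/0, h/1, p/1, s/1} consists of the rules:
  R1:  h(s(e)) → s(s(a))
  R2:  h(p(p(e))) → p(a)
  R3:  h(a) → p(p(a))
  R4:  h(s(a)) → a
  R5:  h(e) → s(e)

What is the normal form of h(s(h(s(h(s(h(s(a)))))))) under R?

a

1. h(s(h(s(h(s(h(s(a))))))))  →  h(s(h(s(h(s(a))))))   [R4 at 1.1.1.1.1.1]
2. h(s(h(s(h(s(a))))))  →  h(s(h(s(a))))   [R4 at 1.1.1.1]
3. h(s(h(s(a))))  →  h(s(a))   [R4 at 1.1]
4. h(s(a))  →  a   [R4 at ε]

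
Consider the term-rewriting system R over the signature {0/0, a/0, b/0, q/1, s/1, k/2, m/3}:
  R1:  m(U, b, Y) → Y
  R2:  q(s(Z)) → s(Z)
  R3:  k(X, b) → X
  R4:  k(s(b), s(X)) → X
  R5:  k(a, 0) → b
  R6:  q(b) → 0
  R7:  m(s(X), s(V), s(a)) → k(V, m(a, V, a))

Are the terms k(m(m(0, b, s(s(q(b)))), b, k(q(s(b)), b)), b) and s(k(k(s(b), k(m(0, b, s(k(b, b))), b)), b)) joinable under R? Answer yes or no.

yes — NF(t₁) = s(b), NF(t₂) = s(b)

Reduce t₁ = k(m(m(0, b, s(s(q(b)))), b, k(q(s(b)), b)), b):
1. k(m(m(0, b, s(s(q(b)))), b, k(q(s(b)), b)), b)  →  m(m(0, b, s(s(q(b)))), b, k(q(s(b)), b))   [R3 at ε]
2. m(m(0, b, s(s(q(b)))), b, k(q(s(b)), b))  →  k(q(s(b)), b)   [R1 at ε]
3. k(q(s(b)), b)  →  q(s(b))   [R3 at ε]
4. q(s(b))  →  s(b)   [R2 at ε]

Reduce t₂ = s(k(k(s(b), k(m(0, b, s(k(b, b))), b)), b)):
1. s(k(k(s(b), k(m(0, b, s(k(b, b))), b)), b))  →  s(k(s(b), k(m(0, b, s(k(b, b))), b)))   [R3 at 1]
2. s(k(s(b), k(m(0, b, s(k(b, b))), b)))  →  s(k(s(b), m(0, b, s(k(b, b)))))   [R3 at 1.2]
3. s(k(s(b), m(0, b, s(k(b, b)))))  →  s(k(s(b), s(k(b, b))))   [R1 at 1.2]
4. s(k(s(b), s(k(b, b))))  →  s(k(b, b))   [R4 at 1]
5. s(k(b, b))  →  s(b)   [R3 at 1]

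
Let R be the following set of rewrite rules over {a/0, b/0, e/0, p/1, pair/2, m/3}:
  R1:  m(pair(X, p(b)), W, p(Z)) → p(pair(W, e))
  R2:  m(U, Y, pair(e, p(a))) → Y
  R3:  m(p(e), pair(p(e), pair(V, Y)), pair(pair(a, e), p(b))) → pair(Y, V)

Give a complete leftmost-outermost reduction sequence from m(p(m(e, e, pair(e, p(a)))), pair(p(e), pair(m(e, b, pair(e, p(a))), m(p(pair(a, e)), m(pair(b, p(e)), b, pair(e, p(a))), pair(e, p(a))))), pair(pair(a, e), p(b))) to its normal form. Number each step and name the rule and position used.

1. m(p(m(e, e, pair(e, p(a)))), pair(p(e), pair(m(e, b, pair(e, p(a))), m(p(pair(a, e)), m(pair(b, p(e)), b, pair(e, p(a))), pair(e, p(a))))), pair(pair(a, e), p(b)))  →  m(p(e), pair(p(e), pair(m(e, b, pair(e, p(a))), m(p(pair(a, e)), m(pair(b, p(e)), b, pair(e, p(a))), pair(e, p(a))))), pair(pair(a, e), p(b)))   [R2 at 1.1]
2. m(p(e), pair(p(e), pair(m(e, b, pair(e, p(a))), m(p(pair(a, e)), m(pair(b, p(e)), b, pair(e, p(a))), pair(e, p(a))))), pair(pair(a, e), p(b)))  →  pair(m(p(pair(a, e)), m(pair(b, p(e)), b, pair(e, p(a))), pair(e, p(a))), m(e, b, pair(e, p(a))))   [R3 at ε]
3. pair(m(p(pair(a, e)), m(pair(b, p(e)), b, pair(e, p(a))), pair(e, p(a))), m(e, b, pair(e, p(a))))  →  pair(m(pair(b, p(e)), b, pair(e, p(a))), m(e, b, pair(e, p(a))))   [R2 at 1]
4. pair(m(pair(b, p(e)), b, pair(e, p(a))), m(e, b, pair(e, p(a))))  →  pair(b, m(e, b, pair(e, p(a))))   [R2 at 1]
5. pair(b, m(e, b, pair(e, p(a))))  →  pair(b, b)   [R2 at 2]

pair(b, b)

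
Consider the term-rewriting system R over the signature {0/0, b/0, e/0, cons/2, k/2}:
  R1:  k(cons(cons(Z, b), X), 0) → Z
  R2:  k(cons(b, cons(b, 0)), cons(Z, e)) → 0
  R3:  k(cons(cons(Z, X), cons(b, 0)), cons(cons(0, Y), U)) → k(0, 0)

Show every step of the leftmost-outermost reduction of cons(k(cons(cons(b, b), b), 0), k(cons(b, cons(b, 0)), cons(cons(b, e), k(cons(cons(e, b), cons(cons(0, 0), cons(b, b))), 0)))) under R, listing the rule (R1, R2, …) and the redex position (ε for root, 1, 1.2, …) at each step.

cons(b, 0)

1. cons(k(cons(cons(b, b), b), 0), k(cons(b, cons(b, 0)), cons(cons(b, e), k(cons(cons(e, b), cons(cons(0, 0), cons(b, b))), 0))))  →  cons(b, k(cons(b, cons(b, 0)), cons(cons(b, e), k(cons(cons(e, b), cons(cons(0, 0), cons(b, b))), 0))))   [R1 at 1]
2. cons(b, k(cons(b, cons(b, 0)), cons(cons(b, e), k(cons(cons(e, b), cons(cons(0, 0), cons(b, b))), 0))))  →  cons(b, k(cons(b, cons(b, 0)), cons(cons(b, e), e)))   [R1 at 2.2.2]
3. cons(b, k(cons(b, cons(b, 0)), cons(cons(b, e), e)))  →  cons(b, 0)   [R2 at 2]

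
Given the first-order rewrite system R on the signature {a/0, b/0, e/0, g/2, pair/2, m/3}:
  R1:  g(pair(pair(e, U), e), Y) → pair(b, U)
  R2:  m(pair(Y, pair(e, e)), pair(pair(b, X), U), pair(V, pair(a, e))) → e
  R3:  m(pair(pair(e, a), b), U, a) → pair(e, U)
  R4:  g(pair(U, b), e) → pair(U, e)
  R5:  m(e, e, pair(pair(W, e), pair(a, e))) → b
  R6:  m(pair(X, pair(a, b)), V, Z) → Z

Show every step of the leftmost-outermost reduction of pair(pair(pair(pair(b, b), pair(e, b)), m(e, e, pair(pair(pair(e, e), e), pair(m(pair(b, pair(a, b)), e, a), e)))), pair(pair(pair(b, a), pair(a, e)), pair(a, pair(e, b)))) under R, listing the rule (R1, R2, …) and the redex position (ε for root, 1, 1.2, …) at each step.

pair(pair(pair(pair(b, b), pair(e, b)), b), pair(pair(pair(b, a), pair(a, e)), pair(a, pair(e, b))))

1. pair(pair(pair(pair(b, b), pair(e, b)), m(e, e, pair(pair(pair(e, e), e), pair(m(pair(b, pair(a, b)), e, a), e)))), pair(pair(pair(b, a), pair(a, e)), pair(a, pair(e, b))))  →  pair(pair(pair(pair(b, b), pair(e, b)), m(e, e, pair(pair(pair(e, e), e), pair(a, e)))), pair(pair(pair(b, a), pair(a, e)), pair(a, pair(e, b))))   [R6 at 1.2.3.2.1]
2. pair(pair(pair(pair(b, b), pair(e, b)), m(e, e, pair(pair(pair(e, e), e), pair(a, e)))), pair(pair(pair(b, a), pair(a, e)), pair(a, pair(e, b))))  →  pair(pair(pair(pair(b, b), pair(e, b)), b), pair(pair(pair(b, a), pair(a, e)), pair(a, pair(e, b))))   [R5 at 1.2]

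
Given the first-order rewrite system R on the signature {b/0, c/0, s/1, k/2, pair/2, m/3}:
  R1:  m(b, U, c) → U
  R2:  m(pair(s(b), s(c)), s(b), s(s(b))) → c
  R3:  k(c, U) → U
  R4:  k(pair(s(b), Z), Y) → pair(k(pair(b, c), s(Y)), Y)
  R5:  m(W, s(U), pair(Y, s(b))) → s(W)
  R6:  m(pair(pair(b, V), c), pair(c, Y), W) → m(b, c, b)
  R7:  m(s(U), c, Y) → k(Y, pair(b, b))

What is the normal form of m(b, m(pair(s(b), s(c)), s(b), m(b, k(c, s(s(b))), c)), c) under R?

1. m(b, m(pair(s(b), s(c)), s(b), m(b, k(c, s(s(b))), c)), c)  →  m(pair(s(b), s(c)), s(b), m(b, k(c, s(s(b))), c))   [R1 at ε]
2. m(pair(s(b), s(c)), s(b), m(b, k(c, s(s(b))), c))  →  m(pair(s(b), s(c)), s(b), k(c, s(s(b))))   [R1 at 3]
3. m(pair(s(b), s(c)), s(b), k(c, s(s(b))))  →  m(pair(s(b), s(c)), s(b), s(s(b)))   [R3 at 3]
4. m(pair(s(b), s(c)), s(b), s(s(b)))  →  c   [R2 at ε]

c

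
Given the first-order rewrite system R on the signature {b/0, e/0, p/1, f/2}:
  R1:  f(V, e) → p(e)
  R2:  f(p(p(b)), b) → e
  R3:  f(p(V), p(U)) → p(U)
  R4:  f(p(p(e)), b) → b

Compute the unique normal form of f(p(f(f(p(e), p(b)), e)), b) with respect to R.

b

1. f(p(f(f(p(e), p(b)), e)), b)  →  f(p(p(e)), b)   [R1 at 1.1]
2. f(p(p(e)), b)  →  b   [R4 at ε]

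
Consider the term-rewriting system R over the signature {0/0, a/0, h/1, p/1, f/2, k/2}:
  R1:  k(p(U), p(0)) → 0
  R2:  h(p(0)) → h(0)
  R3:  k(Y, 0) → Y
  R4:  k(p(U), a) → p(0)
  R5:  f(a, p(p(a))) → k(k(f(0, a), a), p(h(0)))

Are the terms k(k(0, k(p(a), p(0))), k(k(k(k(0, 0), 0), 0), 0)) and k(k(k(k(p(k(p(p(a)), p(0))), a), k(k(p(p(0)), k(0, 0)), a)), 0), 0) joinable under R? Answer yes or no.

Reduce t₁ = k(k(0, k(p(a), p(0))), k(k(k(k(0, 0), 0), 0), 0)):
1. k(k(0, k(p(a), p(0))), k(k(k(k(0, 0), 0), 0), 0))  →  k(k(0, 0), k(k(k(k(0, 0), 0), 0), 0))   [R1 at 1.2]
2. k(k(0, 0), k(k(k(k(0, 0), 0), 0), 0))  →  k(0, k(k(k(k(0, 0), 0), 0), 0))   [R3 at 1]
3. k(0, k(k(k(k(0, 0), 0), 0), 0))  →  k(0, k(k(k(0, 0), 0), 0))   [R3 at 2]
4. k(0, k(k(k(0, 0), 0), 0))  →  k(0, k(k(0, 0), 0))   [R3 at 2]
5. k(0, k(k(0, 0), 0))  →  k(0, k(0, 0))   [R3 at 2]
6. k(0, k(0, 0))  →  k(0, 0)   [R3 at 2]
7. k(0, 0)  →  0   [R3 at ε]

Reduce t₂ = k(k(k(k(p(k(p(p(a)), p(0))), a), k(k(p(p(0)), k(0, 0)), a)), 0), 0):
1. k(k(k(k(p(k(p(p(a)), p(0))), a), k(k(p(p(0)), k(0, 0)), a)), 0), 0)  →  k(k(k(p(k(p(p(a)), p(0))), a), k(k(p(p(0)), k(0, 0)), a)), 0)   [R3 at ε]
2. k(k(k(p(k(p(p(a)), p(0))), a), k(k(p(p(0)), k(0, 0)), a)), 0)  →  k(k(p(k(p(p(a)), p(0))), a), k(k(p(p(0)), k(0, 0)), a))   [R3 at ε]
3. k(k(p(k(p(p(a)), p(0))), a), k(k(p(p(0)), k(0, 0)), a))  →  k(p(0), k(k(p(p(0)), k(0, 0)), a))   [R4 at 1]
4. k(p(0), k(k(p(p(0)), k(0, 0)), a))  →  k(p(0), k(k(p(p(0)), 0), a))   [R3 at 2.1.2]
5. k(p(0), k(k(p(p(0)), 0), a))  →  k(p(0), k(p(p(0)), a))   [R3 at 2.1]
6. k(p(0), k(p(p(0)), a))  →  k(p(0), p(0))   [R4 at 2]
7. k(p(0), p(0))  →  0   [R1 at ε]

yes — NF(t₁) = 0, NF(t₂) = 0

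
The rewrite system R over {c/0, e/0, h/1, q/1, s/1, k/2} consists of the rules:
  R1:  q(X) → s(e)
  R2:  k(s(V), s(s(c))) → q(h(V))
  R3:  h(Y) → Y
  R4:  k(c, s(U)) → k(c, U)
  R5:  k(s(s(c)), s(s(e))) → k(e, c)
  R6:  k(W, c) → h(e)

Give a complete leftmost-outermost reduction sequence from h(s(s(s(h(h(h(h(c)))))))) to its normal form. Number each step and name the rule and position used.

1. h(s(s(s(h(h(h(h(c))))))))  →  s(s(s(h(h(h(h(c)))))))   [R3 at ε]
2. s(s(s(h(h(h(h(c)))))))  →  s(s(s(h(h(h(c))))))   [R3 at 1.1.1]
3. s(s(s(h(h(h(c))))))  →  s(s(s(h(h(c)))))   [R3 at 1.1.1]
4. s(s(s(h(h(c)))))  →  s(s(s(h(c))))   [R3 at 1.1.1]
5. s(s(s(h(c))))  →  s(s(s(c)))   [R3 at 1.1.1]

s(s(s(c)))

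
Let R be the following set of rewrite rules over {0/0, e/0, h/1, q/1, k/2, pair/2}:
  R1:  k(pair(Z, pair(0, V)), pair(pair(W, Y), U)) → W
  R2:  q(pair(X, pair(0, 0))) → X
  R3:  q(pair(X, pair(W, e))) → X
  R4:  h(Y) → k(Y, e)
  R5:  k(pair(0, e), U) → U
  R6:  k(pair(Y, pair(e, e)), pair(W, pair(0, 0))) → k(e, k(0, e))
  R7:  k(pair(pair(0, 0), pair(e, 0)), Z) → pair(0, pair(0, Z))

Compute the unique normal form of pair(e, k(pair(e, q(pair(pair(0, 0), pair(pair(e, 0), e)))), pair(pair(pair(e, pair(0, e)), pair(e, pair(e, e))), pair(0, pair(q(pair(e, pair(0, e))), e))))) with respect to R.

pair(e, pair(e, pair(0, e)))

1. pair(e, k(pair(e, q(pair(pair(0, 0), pair(pair(e, 0), e)))), pair(pair(pair(e, pair(0, e)), pair(e, pair(e, e))), pair(0, pair(q(pair(e, pair(0, e))), e)))))  →  pair(e, k(pair(e, pair(0, 0)), pair(pair(pair(e, pair(0, e)), pair(e, pair(e, e))), pair(0, pair(q(pair(e, pair(0, e))), e)))))   [R3 at 2.1.2]
2. pair(e, k(pair(e, pair(0, 0)), pair(pair(pair(e, pair(0, e)), pair(e, pair(e, e))), pair(0, pair(q(pair(e, pair(0, e))), e)))))  →  pair(e, pair(e, pair(0, e)))   [R1 at 2]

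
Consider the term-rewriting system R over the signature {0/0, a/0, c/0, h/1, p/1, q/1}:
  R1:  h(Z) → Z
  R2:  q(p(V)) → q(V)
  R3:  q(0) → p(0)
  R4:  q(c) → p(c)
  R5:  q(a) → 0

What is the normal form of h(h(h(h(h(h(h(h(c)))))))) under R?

1. h(h(h(h(h(h(h(h(c))))))))  →  h(h(h(h(h(h(h(c)))))))   [R1 at ε]
2. h(h(h(h(h(h(h(c)))))))  →  h(h(h(h(h(h(c))))))   [R1 at ε]
3. h(h(h(h(h(h(c))))))  →  h(h(h(h(h(c)))))   [R1 at ε]
4. h(h(h(h(h(c)))))  →  h(h(h(h(c))))   [R1 at ε]
5. h(h(h(h(c))))  →  h(h(h(c)))   [R1 at ε]
6. h(h(h(c)))  →  h(h(c))   [R1 at ε]
7. h(h(c))  →  h(c)   [R1 at ε]
8. h(c)  →  c   [R1 at ε]

c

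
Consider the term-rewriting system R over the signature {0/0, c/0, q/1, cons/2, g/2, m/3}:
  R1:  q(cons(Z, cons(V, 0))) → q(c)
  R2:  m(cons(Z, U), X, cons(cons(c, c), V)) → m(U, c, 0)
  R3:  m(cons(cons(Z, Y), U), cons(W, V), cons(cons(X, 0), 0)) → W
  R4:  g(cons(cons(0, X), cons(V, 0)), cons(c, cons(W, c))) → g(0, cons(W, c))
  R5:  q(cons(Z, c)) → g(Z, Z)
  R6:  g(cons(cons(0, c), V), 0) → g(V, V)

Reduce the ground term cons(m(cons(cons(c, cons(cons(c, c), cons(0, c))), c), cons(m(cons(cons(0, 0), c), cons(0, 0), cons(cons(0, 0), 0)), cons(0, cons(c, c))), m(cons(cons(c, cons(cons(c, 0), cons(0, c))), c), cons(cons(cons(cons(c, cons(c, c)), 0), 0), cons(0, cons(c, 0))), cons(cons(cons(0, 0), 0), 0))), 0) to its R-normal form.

cons(0, 0)

1. cons(m(cons(cons(c, cons(cons(c, c), cons(0, c))), c), cons(m(cons(cons(0, 0), c), cons(0, 0), cons(cons(0, 0), 0)), cons(0, cons(c, c))), m(cons(cons(c, cons(cons(c, 0), cons(0, c))), c), cons(cons(cons(cons(c, cons(c, c)), 0), 0), cons(0, cons(c, 0))), cons(cons(cons(0, 0), 0), 0))), 0)  →  cons(m(cons(cons(c, cons(cons(c, c), cons(0, c))), c), cons(0, cons(0, cons(c, c))), m(cons(cons(c, cons(cons(c, 0), cons(0, c))), c), cons(cons(cons(cons(c, cons(c, c)), 0), 0), cons(0, cons(c, 0))), cons(cons(cons(0, 0), 0), 0))), 0)   [R3 at 1.2.1]
2. cons(m(cons(cons(c, cons(cons(c, c), cons(0, c))), c), cons(0, cons(0, cons(c, c))), m(cons(cons(c, cons(cons(c, 0), cons(0, c))), c), cons(cons(cons(cons(c, cons(c, c)), 0), 0), cons(0, cons(c, 0))), cons(cons(cons(0, 0), 0), 0))), 0)  →  cons(m(cons(cons(c, cons(cons(c, c), cons(0, c))), c), cons(0, cons(0, cons(c, c))), cons(cons(cons(c, cons(c, c)), 0), 0)), 0)   [R3 at 1.3]
3. cons(m(cons(cons(c, cons(cons(c, c), cons(0, c))), c), cons(0, cons(0, cons(c, c))), cons(cons(cons(c, cons(c, c)), 0), 0)), 0)  →  cons(0, 0)   [R3 at 1]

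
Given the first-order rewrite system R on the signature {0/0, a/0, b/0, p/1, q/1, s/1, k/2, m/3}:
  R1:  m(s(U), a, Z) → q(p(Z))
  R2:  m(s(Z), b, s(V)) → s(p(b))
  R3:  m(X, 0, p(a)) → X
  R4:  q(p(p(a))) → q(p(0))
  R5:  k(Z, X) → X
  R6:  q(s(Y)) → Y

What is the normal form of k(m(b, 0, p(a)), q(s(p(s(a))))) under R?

p(s(a))

1. k(m(b, 0, p(a)), q(s(p(s(a)))))  →  q(s(p(s(a))))   [R5 at ε]
2. q(s(p(s(a))))  →  p(s(a))   [R6 at ε]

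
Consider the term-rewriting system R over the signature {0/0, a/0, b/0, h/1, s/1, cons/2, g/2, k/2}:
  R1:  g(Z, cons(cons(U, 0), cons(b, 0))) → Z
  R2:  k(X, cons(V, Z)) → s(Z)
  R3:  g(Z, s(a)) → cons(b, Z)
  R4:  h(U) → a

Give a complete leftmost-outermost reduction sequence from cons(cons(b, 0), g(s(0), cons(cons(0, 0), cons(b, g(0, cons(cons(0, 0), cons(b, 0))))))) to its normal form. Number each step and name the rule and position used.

cons(cons(b, 0), s(0))

1. cons(cons(b, 0), g(s(0), cons(cons(0, 0), cons(b, g(0, cons(cons(0, 0), cons(b, 0)))))))  →  cons(cons(b, 0), g(s(0), cons(cons(0, 0), cons(b, 0))))   [R1 at 2.2.2.2]
2. cons(cons(b, 0), g(s(0), cons(cons(0, 0), cons(b, 0))))  →  cons(cons(b, 0), s(0))   [R1 at 2]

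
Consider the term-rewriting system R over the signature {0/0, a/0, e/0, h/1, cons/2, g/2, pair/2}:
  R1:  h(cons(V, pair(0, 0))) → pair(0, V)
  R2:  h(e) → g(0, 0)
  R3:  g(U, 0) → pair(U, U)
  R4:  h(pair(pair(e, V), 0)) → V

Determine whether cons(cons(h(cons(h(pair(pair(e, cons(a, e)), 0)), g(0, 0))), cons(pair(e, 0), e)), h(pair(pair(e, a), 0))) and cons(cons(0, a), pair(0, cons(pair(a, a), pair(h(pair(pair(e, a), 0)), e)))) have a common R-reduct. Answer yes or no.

Reduce t₁ = cons(cons(h(cons(h(pair(pair(e, cons(a, e)), 0)), g(0, 0))), cons(pair(e, 0), e)), h(pair(pair(e, a), 0))):
1. cons(cons(h(cons(h(pair(pair(e, cons(a, e)), 0)), g(0, 0))), cons(pair(e, 0), e)), h(pair(pair(e, a), 0)))  →  cons(cons(h(cons(cons(a, e), g(0, 0))), cons(pair(e, 0), e)), h(pair(pair(e, a), 0)))   [R4 at 1.1.1.1]
2. cons(cons(h(cons(cons(a, e), g(0, 0))), cons(pair(e, 0), e)), h(pair(pair(e, a), 0)))  →  cons(cons(h(cons(cons(a, e), pair(0, 0))), cons(pair(e, 0), e)), h(pair(pair(e, a), 0)))   [R3 at 1.1.1.2]
3. cons(cons(h(cons(cons(a, e), pair(0, 0))), cons(pair(e, 0), e)), h(pair(pair(e, a), 0)))  →  cons(cons(pair(0, cons(a, e)), cons(pair(e, 0), e)), h(pair(pair(e, a), 0)))   [R1 at 1.1]
4. cons(cons(pair(0, cons(a, e)), cons(pair(e, 0), e)), h(pair(pair(e, a), 0)))  →  cons(cons(pair(0, cons(a, e)), cons(pair(e, 0), e)), a)   [R4 at 2]

Reduce t₂ = cons(cons(0, a), pair(0, cons(pair(a, a), pair(h(pair(pair(e, a), 0)), e)))):
1. cons(cons(0, a), pair(0, cons(pair(a, a), pair(h(pair(pair(e, a), 0)), e))))  →  cons(cons(0, a), pair(0, cons(pair(a, a), pair(a, e))))   [R4 at 2.2.2.1]

no — NF(t₁) = cons(cons(pair(0, cons(a, e)), cons(pair(e, 0), e)), a), NF(t₂) = cons(cons(0, a), pair(0, cons(pair(a, a), pair(a, e))))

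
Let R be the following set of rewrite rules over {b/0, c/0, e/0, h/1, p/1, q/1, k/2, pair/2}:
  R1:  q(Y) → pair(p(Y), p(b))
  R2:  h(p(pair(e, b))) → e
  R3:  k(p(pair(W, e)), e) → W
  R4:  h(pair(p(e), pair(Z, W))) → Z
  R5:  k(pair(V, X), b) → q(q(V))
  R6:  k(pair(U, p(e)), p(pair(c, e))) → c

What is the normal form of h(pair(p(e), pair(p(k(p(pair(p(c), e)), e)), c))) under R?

p(p(c))

1. h(pair(p(e), pair(p(k(p(pair(p(c), e)), e)), c)))  →  p(k(p(pair(p(c), e)), e))   [R4 at ε]
2. p(k(p(pair(p(c), e)), e))  →  p(p(c))   [R3 at 1]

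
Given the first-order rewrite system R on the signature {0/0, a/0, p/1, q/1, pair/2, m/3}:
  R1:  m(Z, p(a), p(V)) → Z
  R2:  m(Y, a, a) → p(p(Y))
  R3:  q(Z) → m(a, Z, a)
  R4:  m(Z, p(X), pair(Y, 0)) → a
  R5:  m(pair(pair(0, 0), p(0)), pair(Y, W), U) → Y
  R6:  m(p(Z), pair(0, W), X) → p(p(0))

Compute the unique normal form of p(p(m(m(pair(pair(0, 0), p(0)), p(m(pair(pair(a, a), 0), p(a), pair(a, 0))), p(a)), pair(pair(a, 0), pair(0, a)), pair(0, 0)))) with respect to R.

p(p(pair(a, 0)))

1. p(p(m(m(pair(pair(0, 0), p(0)), p(m(pair(pair(a, a), 0), p(a), pair(a, 0))), p(a)), pair(pair(a, 0), pair(0, a)), pair(0, 0))))  →  p(p(m(m(pair(pair(0, 0), p(0)), p(a), p(a)), pair(pair(a, 0), pair(0, a)), pair(0, 0))))   [R4 at 1.1.1.2.1]
2. p(p(m(m(pair(pair(0, 0), p(0)), p(a), p(a)), pair(pair(a, 0), pair(0, a)), pair(0, 0))))  →  p(p(m(pair(pair(0, 0), p(0)), pair(pair(a, 0), pair(0, a)), pair(0, 0))))   [R1 at 1.1.1]
3. p(p(m(pair(pair(0, 0), p(0)), pair(pair(a, 0), pair(0, a)), pair(0, 0))))  →  p(p(pair(a, 0)))   [R5 at 1.1]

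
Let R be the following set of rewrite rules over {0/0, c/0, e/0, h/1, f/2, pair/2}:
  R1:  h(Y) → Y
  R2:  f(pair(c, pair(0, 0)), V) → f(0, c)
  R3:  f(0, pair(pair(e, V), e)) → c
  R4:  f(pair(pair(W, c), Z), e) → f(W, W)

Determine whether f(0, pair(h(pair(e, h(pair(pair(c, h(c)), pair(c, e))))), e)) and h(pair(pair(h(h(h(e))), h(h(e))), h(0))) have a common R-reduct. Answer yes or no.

no — NF(t₁) = c, NF(t₂) = pair(pair(e, e), 0)

Reduce t₁ = f(0, pair(h(pair(e, h(pair(pair(c, h(c)), pair(c, e))))), e)):
1. f(0, pair(h(pair(e, h(pair(pair(c, h(c)), pair(c, e))))), e))  →  f(0, pair(pair(e, h(pair(pair(c, h(c)), pair(c, e)))), e))   [R1 at 2.1]
2. f(0, pair(pair(e, h(pair(pair(c, h(c)), pair(c, e)))), e))  →  c   [R3 at ε]

Reduce t₂ = h(pair(pair(h(h(h(e))), h(h(e))), h(0))):
1. h(pair(pair(h(h(h(e))), h(h(e))), h(0)))  →  pair(pair(h(h(h(e))), h(h(e))), h(0))   [R1 at ε]
2. pair(pair(h(h(h(e))), h(h(e))), h(0))  →  pair(pair(h(h(e)), h(h(e))), h(0))   [R1 at 1.1]
3. pair(pair(h(h(e)), h(h(e))), h(0))  →  pair(pair(h(e), h(h(e))), h(0))   [R1 at 1.1]
4. pair(pair(h(e), h(h(e))), h(0))  →  pair(pair(e, h(h(e))), h(0))   [R1 at 1.1]
5. pair(pair(e, h(h(e))), h(0))  →  pair(pair(e, h(e)), h(0))   [R1 at 1.2]
6. pair(pair(e, h(e)), h(0))  →  pair(pair(e, e), h(0))   [R1 at 1.2]
7. pair(pair(e, e), h(0))  →  pair(pair(e, e), 0)   [R1 at 2]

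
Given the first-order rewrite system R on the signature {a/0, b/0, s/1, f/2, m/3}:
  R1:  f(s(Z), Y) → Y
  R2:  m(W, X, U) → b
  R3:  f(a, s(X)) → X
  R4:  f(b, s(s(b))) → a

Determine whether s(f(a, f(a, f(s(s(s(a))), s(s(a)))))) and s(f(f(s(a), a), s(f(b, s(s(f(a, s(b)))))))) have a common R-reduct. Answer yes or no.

yes — NF(t₁) = s(a), NF(t₂) = s(a)

Reduce t₁ = s(f(a, f(a, f(s(s(s(a))), s(s(a)))))):
1. s(f(a, f(a, f(s(s(s(a))), s(s(a))))))  →  s(f(a, f(a, s(s(a)))))   [R1 at 1.2.2]
2. s(f(a, f(a, s(s(a)))))  →  s(f(a, s(a)))   [R3 at 1.2]
3. s(f(a, s(a)))  →  s(a)   [R3 at 1]

Reduce t₂ = s(f(f(s(a), a), s(f(b, s(s(f(a, s(b)))))))):
1. s(f(f(s(a), a), s(f(b, s(s(f(a, s(b))))))))  →  s(f(a, s(f(b, s(s(f(a, s(b))))))))   [R1 at 1.1]
2. s(f(a, s(f(b, s(s(f(a, s(b))))))))  →  s(f(b, s(s(f(a, s(b))))))   [R3 at 1]
3. s(f(b, s(s(f(a, s(b))))))  →  s(f(b, s(s(b))))   [R3 at 1.2.1.1]
4. s(f(b, s(s(b))))  →  s(a)   [R4 at 1]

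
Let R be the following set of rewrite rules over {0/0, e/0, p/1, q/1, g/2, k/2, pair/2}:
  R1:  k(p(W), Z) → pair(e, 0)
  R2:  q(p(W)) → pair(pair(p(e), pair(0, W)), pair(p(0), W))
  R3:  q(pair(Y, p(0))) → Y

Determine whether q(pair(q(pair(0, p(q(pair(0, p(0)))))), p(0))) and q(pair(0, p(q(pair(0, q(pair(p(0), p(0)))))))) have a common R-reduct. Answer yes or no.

yes — NF(t₁) = 0, NF(t₂) = 0

Reduce t₁ = q(pair(q(pair(0, p(q(pair(0, p(0)))))), p(0))):
1. q(pair(q(pair(0, p(q(pair(0, p(0)))))), p(0)))  →  q(pair(0, p(q(pair(0, p(0))))))   [R3 at ε]
2. q(pair(0, p(q(pair(0, p(0))))))  →  q(pair(0, p(0)))   [R3 at 1.2.1]
3. q(pair(0, p(0)))  →  0   [R3 at ε]

Reduce t₂ = q(pair(0, p(q(pair(0, q(pair(p(0), p(0)))))))):
1. q(pair(0, p(q(pair(0, q(pair(p(0), p(0))))))))  →  q(pair(0, p(q(pair(0, p(0))))))   [R3 at 1.2.1.1.2]
2. q(pair(0, p(q(pair(0, p(0))))))  →  q(pair(0, p(0)))   [R3 at 1.2.1]
3. q(pair(0, p(0)))  →  0   [R3 at ε]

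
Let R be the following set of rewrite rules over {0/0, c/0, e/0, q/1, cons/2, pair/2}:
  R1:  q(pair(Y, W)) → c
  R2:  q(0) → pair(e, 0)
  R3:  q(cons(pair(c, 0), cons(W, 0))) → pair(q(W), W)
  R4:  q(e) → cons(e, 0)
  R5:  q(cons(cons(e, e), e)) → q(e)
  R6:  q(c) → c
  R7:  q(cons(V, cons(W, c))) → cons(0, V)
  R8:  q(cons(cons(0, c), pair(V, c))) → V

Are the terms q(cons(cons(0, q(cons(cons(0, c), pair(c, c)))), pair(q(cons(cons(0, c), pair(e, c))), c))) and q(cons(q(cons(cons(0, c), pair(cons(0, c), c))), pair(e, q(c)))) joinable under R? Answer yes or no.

yes — NF(t₁) = e, NF(t₂) = e

Reduce t₁ = q(cons(cons(0, q(cons(cons(0, c), pair(c, c)))), pair(q(cons(cons(0, c), pair(e, c))), c))):
1. q(cons(cons(0, q(cons(cons(0, c), pair(c, c)))), pair(q(cons(cons(0, c), pair(e, c))), c)))  →  q(cons(cons(0, c), pair(q(cons(cons(0, c), pair(e, c))), c)))   [R8 at 1.1.2]
2. q(cons(cons(0, c), pair(q(cons(cons(0, c), pair(e, c))), c)))  →  q(cons(cons(0, c), pair(e, c)))   [R8 at ε]
3. q(cons(cons(0, c), pair(e, c)))  →  e   [R8 at ε]

Reduce t₂ = q(cons(q(cons(cons(0, c), pair(cons(0, c), c))), pair(e, q(c)))):
1. q(cons(q(cons(cons(0, c), pair(cons(0, c), c))), pair(e, q(c))))  →  q(cons(cons(0, c), pair(e, q(c))))   [R8 at 1.1]
2. q(cons(cons(0, c), pair(e, q(c))))  →  q(cons(cons(0, c), pair(e, c)))   [R6 at 1.2.2]
3. q(cons(cons(0, c), pair(e, c)))  →  e   [R8 at ε]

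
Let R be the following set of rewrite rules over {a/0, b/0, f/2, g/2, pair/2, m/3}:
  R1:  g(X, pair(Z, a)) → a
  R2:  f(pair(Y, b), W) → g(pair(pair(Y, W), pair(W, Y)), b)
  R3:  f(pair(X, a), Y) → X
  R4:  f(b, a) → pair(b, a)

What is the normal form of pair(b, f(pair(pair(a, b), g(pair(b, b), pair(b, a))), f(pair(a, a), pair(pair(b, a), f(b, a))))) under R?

1. pair(b, f(pair(pair(a, b), g(pair(b, b), pair(b, a))), f(pair(a, a), pair(pair(b, a), f(b, a)))))  →  pair(b, f(pair(pair(a, b), a), f(pair(a, a), pair(pair(b, a), f(b, a)))))   [R1 at 2.1.2]
2. pair(b, f(pair(pair(a, b), a), f(pair(a, a), pair(pair(b, a), f(b, a)))))  →  pair(b, pair(a, b))   [R3 at 2]

pair(b, pair(a, b))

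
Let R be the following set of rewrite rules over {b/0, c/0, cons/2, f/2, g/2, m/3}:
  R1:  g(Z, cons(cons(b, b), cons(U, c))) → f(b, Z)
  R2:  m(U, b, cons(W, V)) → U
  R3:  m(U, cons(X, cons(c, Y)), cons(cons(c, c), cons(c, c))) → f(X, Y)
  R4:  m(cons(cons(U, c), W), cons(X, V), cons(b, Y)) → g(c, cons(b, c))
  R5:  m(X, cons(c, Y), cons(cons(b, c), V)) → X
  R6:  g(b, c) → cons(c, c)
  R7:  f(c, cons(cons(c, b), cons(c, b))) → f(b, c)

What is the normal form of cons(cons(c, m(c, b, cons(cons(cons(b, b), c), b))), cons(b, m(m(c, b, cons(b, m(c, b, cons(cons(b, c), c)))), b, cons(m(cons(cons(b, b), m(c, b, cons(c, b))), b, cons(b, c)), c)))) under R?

1. cons(cons(c, m(c, b, cons(cons(cons(b, b), c), b))), cons(b, m(m(c, b, cons(b, m(c, b, cons(cons(b, c), c)))), b, cons(m(cons(cons(b, b), m(c, b, cons(c, b))), b, cons(b, c)), c))))  →  cons(cons(c, c), cons(b, m(m(c, b, cons(b, m(c, b, cons(cons(b, c), c)))), b, cons(m(cons(cons(b, b), m(c, b, cons(c, b))), b, cons(b, c)), c))))   [R2 at 1.2]
2. cons(cons(c, c), cons(b, m(m(c, b, cons(b, m(c, b, cons(cons(b, c), c)))), b, cons(m(cons(cons(b, b), m(c, b, cons(c, b))), b, cons(b, c)), c))))  →  cons(cons(c, c), cons(b, m(c, b, cons(b, m(c, b, cons(cons(b, c), c))))))   [R2 at 2.2]
3. cons(cons(c, c), cons(b, m(c, b, cons(b, m(c, b, cons(cons(b, c), c))))))  →  cons(cons(c, c), cons(b, c))   [R2 at 2.2]

cons(cons(c, c), cons(b, c))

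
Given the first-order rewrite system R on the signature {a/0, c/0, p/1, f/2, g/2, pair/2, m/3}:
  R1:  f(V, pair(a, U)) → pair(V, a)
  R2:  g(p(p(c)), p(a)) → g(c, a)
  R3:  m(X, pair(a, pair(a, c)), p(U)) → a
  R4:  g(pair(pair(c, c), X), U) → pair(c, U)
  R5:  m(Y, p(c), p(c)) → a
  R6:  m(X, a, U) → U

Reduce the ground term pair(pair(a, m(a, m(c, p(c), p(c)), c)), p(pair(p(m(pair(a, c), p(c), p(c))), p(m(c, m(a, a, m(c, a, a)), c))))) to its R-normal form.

1. pair(pair(a, m(a, m(c, p(c), p(c)), c)), p(pair(p(m(pair(a, c), p(c), p(c))), p(m(c, m(a, a, m(c, a, a)), c)))))  →  pair(pair(a, m(a, a, c)), p(pair(p(m(pair(a, c), p(c), p(c))), p(m(c, m(a, a, m(c, a, a)), c)))))   [R5 at 1.2.2]
2. pair(pair(a, m(a, a, c)), p(pair(p(m(pair(a, c), p(c), p(c))), p(m(c, m(a, a, m(c, a, a)), c)))))  →  pair(pair(a, c), p(pair(p(m(pair(a, c), p(c), p(c))), p(m(c, m(a, a, m(c, a, a)), c)))))   [R6 at 1.2]
3. pair(pair(a, c), p(pair(p(m(pair(a, c), p(c), p(c))), p(m(c, m(a, a, m(c, a, a)), c)))))  →  pair(pair(a, c), p(pair(p(a), p(m(c, m(a, a, m(c, a, a)), c)))))   [R5 at 2.1.1.1]
4. pair(pair(a, c), p(pair(p(a), p(m(c, m(a, a, m(c, a, a)), c)))))  →  pair(pair(a, c), p(pair(p(a), p(m(c, m(c, a, a), c)))))   [R6 at 2.1.2.1.2]
5. pair(pair(a, c), p(pair(p(a), p(m(c, m(c, a, a), c)))))  →  pair(pair(a, c), p(pair(p(a), p(m(c, a, c)))))   [R6 at 2.1.2.1.2]
6. pair(pair(a, c), p(pair(p(a), p(m(c, a, c)))))  →  pair(pair(a, c), p(pair(p(a), p(c))))   [R6 at 2.1.2.1]

pair(pair(a, c), p(pair(p(a), p(c))))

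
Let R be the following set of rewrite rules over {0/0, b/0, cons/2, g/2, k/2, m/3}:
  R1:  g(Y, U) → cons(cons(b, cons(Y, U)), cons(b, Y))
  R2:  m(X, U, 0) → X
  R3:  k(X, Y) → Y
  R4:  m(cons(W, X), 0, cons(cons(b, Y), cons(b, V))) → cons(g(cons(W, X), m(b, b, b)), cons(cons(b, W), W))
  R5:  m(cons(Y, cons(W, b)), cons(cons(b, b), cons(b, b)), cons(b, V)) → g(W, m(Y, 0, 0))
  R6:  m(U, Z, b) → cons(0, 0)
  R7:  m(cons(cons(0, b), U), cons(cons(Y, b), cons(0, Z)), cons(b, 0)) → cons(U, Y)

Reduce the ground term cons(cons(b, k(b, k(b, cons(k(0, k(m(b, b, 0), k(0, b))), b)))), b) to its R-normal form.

cons(cons(b, cons(b, b)), b)

1. cons(cons(b, k(b, k(b, cons(k(0, k(m(b, b, 0), k(0, b))), b)))), b)  →  cons(cons(b, k(b, cons(k(0, k(m(b, b, 0), k(0, b))), b))), b)   [R3 at 1.2]
2. cons(cons(b, k(b, cons(k(0, k(m(b, b, 0), k(0, b))), b))), b)  →  cons(cons(b, cons(k(0, k(m(b, b, 0), k(0, b))), b)), b)   [R3 at 1.2]
3. cons(cons(b, cons(k(0, k(m(b, b, 0), k(0, b))), b)), b)  →  cons(cons(b, cons(k(m(b, b, 0), k(0, b)), b)), b)   [R3 at 1.2.1]
4. cons(cons(b, cons(k(m(b, b, 0), k(0, b)), b)), b)  →  cons(cons(b, cons(k(0, b), b)), b)   [R3 at 1.2.1]
5. cons(cons(b, cons(k(0, b), b)), b)  →  cons(cons(b, cons(b, b)), b)   [R3 at 1.2.1]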